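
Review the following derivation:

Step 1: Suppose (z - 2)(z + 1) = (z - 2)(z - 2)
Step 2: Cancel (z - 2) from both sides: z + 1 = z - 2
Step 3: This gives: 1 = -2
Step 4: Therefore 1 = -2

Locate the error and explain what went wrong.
Step 2: Cancel (z - 2) from both sides: z + 1 = z - 2

Step 2 cancels (z - 2) from both sides. This is only valid if (z - 2) ≠ 0, i.e., z ≠ 2. When z = 2, both sides equal zero regardless of the other factors. The correct approach requires considering z = 2 as a separate case.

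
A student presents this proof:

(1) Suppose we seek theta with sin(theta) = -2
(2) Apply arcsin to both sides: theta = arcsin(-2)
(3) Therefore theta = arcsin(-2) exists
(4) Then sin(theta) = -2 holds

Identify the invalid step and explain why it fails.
Step 2: Apply arcsin to both sides: theta = arcsin(-2)

Step 2 applies arcsin to -2. However, arcsin(x) is only defined for x in [-1, 1] because sin(theta) can only produce values in that range. Since |-2| > 1, arcsin(-2) is undefined. There is no angle whose sine equals -2.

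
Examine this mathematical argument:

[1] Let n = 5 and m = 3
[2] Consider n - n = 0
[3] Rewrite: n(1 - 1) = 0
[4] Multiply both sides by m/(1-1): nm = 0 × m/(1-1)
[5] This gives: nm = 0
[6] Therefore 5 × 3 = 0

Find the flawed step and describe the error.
Step 4: Multiply both sides by m/(1-1): nm = 0 × m/(1-1)

Step 4 multiplies both sides by m/(1-1). However, 1-1 = 0, so this is multiplication by m/0, which is undefined. We cannot multiply by an undefined expression.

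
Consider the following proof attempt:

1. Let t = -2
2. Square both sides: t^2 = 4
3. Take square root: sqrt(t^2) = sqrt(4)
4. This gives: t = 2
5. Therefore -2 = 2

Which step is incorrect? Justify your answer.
Step 4: This gives: t = 2

Step 4 incorrectly states that sqrt(t^2) = t. The correct identity is sqrt(t^2) = |t|. Since t = -2 < 0, we have sqrt(t^2) = |-2| = 2, not t = -2.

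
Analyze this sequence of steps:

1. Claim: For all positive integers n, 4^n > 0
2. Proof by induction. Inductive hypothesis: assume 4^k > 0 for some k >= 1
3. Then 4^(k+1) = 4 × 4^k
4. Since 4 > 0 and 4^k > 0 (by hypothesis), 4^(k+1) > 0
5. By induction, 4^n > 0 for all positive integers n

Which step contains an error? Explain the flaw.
Step 5: By induction, 4^n > 0 for all positive integers n

Step 5 concludes the proof by induction, but no base case was ever established. A valid induction proof requires: (1) a base case proving 4^1 > 0, and (2) an inductive step showing IF 4^k > 0 THEN 4^(k+1) > 0. Steps 2-4 correctly establish the inductive step, but without the base case the conclusion in step 5 does not follow.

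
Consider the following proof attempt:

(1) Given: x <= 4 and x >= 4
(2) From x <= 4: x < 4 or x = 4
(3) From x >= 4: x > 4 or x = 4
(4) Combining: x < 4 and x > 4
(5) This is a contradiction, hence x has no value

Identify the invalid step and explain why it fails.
Step 4: Combining: x < 4 and x > 4

Step 4 incorrectly combines the conditions. From x <= 4 and x >= 4, the intersection is x = 4. The error treats the 'or' cases as 'and' requirements. The correct conclusion is that x = 4 is the unique solution, not that no solution exists.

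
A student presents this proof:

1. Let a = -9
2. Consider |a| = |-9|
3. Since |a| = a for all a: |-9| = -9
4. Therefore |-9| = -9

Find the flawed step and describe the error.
Step 3: Since |a| = a for all a: |-9| = -9

Step 3 incorrectly states that |a| = a for all a. The correct definition is |a| = a when a >= 0, and |a| = -a when a < 0. Since -9 < 0, we have |-9| = -(-9) = 9, not -9.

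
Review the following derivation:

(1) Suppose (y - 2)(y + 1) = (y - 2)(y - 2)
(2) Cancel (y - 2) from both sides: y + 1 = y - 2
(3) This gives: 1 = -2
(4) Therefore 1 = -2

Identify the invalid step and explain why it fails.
Step 2: Cancel (y - 2) from both sides: y + 1 = y - 2

Step 2 cancels (y - 2) from both sides. This is only valid if (y - 2) ≠ 0, i.e., y ≠ 2. When y = 2, both sides equal zero regardless of the other factors. The correct approach requires considering y = 2 as a separate case.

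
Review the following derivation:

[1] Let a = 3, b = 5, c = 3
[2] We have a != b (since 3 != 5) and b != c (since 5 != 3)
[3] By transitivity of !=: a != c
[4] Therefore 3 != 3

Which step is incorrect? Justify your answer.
Step 3: By transitivity of !=: a != c

Step 3 incorrectly applies transitivity to the '!=' relation. Transitivity states: if a R b and b R c, then a R c. However, '!=' is not transitive. Counterexample: 3 != 5 and 5 != 3, but 3 = 3 (both equal 3). Transitivity holds for relations like <, <=, =, but not for !=.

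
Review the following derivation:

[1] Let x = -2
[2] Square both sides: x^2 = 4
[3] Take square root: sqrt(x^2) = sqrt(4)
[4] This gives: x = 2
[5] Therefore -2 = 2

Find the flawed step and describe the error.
Step 4: This gives: x = 2

Step 4 incorrectly states that sqrt(x^2) = x. The correct identity is sqrt(x^2) = |x|. Since x = -2 < 0, we have sqrt(x^2) = |-2| = 2, not x = -2.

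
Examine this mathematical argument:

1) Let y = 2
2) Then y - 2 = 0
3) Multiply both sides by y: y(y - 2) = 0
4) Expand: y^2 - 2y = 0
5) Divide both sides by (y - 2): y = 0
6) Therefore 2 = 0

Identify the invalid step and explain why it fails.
Step 5: Divide both sides by (y - 2): y = 0

Step 5 divides both sides by (y - 2). However, since y = 2, we have (y - 2) = 0. Division by zero is undefined, making this step invalid.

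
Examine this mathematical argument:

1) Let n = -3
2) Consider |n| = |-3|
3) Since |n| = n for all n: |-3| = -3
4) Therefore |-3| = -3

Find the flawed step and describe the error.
Step 3: Since |n| = n for all n: |-3| = -3

Step 3 incorrectly states that |n| = n for all n. The correct definition is |n| = n when n >= 0, and |n| = -n when n < 0. Since -3 < 0, we have |-3| = -(-3) = 3, not -3.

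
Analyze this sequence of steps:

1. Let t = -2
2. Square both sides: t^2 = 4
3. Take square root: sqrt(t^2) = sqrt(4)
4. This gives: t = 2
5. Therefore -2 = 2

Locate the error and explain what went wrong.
Step 4: This gives: t = 2

Step 4 incorrectly states that sqrt(t^2) = t. The correct identity is sqrt(t^2) = |t|. Since t = -2 < 0, we have sqrt(t^2) = |-2| = 2, not t = -2.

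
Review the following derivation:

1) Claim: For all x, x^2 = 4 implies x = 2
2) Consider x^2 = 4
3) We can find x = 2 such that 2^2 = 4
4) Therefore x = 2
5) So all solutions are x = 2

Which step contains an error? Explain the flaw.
Step 4: Therefore x = 2

Step 4 incorrectly concludes that x = 2 is the only solution. The proof shows that x = 2 is A solution (existence), but does not show it is the ONLY solution (uniqueness). In fact, x = -2 is also a solution since (-2)^2 = 4. Finding one solution doesn't prove there are no others.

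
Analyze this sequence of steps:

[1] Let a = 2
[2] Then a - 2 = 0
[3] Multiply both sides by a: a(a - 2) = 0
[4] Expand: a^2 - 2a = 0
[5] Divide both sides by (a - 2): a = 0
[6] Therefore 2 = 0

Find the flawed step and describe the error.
Step 5: Divide both sides by (a - 2): a = 0

Step 5 divides both sides by (a - 2). However, since a = 2, we have (a - 2) = 0. Division by zero is undefined, making this step invalid.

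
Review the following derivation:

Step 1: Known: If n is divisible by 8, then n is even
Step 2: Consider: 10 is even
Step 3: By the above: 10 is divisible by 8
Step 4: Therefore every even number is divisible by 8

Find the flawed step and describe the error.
Step 3: By the above: 10 is divisible by 8

Step 3 commits the fallacy of affirming the consequent. The known fact 'divisible by 8 → even' does NOT imply 'even → divisible by 8'. That would be the converse, which is false. For example, 10 is even but 10 ÷ 8 = 1.25, which is not an integer.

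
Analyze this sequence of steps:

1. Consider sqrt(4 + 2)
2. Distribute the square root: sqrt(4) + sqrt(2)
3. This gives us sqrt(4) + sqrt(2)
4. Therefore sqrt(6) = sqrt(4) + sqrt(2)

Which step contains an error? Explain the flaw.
Step 2: Distribute the square root: sqrt(4) + sqrt(2)

Step 2 incorrectly 'distributes' the square root over addition. The square root function does not distribute: sqrt(a + b) ≠ sqrt(a) + sqrt(b). In fact, sqrt(4 + 2) = sqrt(6) ≈ 2.4495, while sqrt(4) + sqrt(2) ≈ 3.4142.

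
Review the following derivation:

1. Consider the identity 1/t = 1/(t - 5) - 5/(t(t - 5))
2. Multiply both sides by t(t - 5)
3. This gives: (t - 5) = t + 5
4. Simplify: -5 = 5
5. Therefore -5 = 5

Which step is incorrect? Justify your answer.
Step 3: This gives: (t - 5) = t + 5

Step 3 makes a sign error when clearing denominators. Multiplying -5/(t(t - 5)) by t(t - 5) gives -5, not +5. The correct result is (t - 5) = t - 5, which is trivially true, not (t - 5) = t + 5. (Step 1 is a valid identity: 1/(t - 5) - 5/(t(t - 5)) = (t - 5)/(t(t - 5)) = 1/t.)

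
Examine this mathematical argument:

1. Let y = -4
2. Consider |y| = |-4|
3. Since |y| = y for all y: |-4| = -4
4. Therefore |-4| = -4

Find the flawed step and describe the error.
Step 3: Since |y| = y for all y: |-4| = -4

Step 3 incorrectly states that |y| = y for all y. The correct definition is |y| = y when y >= 0, and |y| = -y when y < 0. Since -4 < 0, we have |-4| = -(-4) = 4, not -4.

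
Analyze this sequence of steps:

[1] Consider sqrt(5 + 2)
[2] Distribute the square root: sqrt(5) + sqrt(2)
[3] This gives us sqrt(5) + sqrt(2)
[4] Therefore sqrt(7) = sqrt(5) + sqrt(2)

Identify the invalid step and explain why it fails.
Step 2: Distribute the square root: sqrt(5) + sqrt(2)

Step 2 incorrectly 'distributes' the square root over addition. The square root function does not distribute: sqrt(a + b) ≠ sqrt(a) + sqrt(b). In fact, sqrt(5 + 2) = sqrt(7) ≈ 2.6458, while sqrt(5) + sqrt(2) ≈ 3.6503.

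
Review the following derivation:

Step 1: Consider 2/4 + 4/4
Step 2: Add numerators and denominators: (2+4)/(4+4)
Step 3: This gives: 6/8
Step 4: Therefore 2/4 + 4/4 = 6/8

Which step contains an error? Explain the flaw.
Step 2: Add numerators and denominators: (2+4)/(4+4)

Step 2 incorrectly adds fractions by separately adding numerators and denominators. This is wrong. The correct method requires a common denominator: 2/4 + 4/4 = (2×4 + 4×4)/(4×4) = 24/16 = 3/2. The method used gives 6/8, which is different.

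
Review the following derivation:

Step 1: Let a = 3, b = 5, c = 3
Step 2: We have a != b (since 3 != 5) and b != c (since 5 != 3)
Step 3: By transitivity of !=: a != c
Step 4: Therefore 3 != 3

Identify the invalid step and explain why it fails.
Step 3: By transitivity of !=: a != c

Step 3 incorrectly applies transitivity to the '!=' relation. Transitivity states: if a R b and b R c, then a R c. However, '!=' is not transitive. Counterexample: 3 != 5 and 5 != 3, but 3 = 3 (both equal 3). Transitivity holds for relations like <, <=, =, but not for !=.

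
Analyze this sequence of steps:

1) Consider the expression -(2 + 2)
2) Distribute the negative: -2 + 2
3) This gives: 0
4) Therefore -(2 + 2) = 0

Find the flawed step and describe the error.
Step 2: Distribute the negative: -2 + 2

Step 2 incorrectly distributes the negative sign. The correct distribution is -(2 + 2) = -2 - 2 = -4. The negative must be applied to both terms, not just the first. The error treats -(2 + 2) as -2 + 2, which equals 0 instead of -4.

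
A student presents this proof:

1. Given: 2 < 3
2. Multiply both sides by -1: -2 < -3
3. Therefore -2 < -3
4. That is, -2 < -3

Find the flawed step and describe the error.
Step 2: Multiply both sides by -1: -2 < -3

Step 2 multiplies both sides by -1 but fails to reverse the inequality sign. When multiplying (or dividing) an inequality by a negative number, the direction must be reversed. Since 2 < 3, we should get -2 > -3, i.e., -2 > -3.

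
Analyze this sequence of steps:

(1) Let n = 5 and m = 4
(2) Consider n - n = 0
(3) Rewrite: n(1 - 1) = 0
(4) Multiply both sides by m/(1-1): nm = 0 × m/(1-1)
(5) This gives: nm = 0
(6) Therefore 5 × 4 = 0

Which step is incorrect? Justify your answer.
Step 4: Multiply both sides by m/(1-1): nm = 0 × m/(1-1)

Step 4 multiplies both sides by m/(1-1). However, 1-1 = 0, so this is multiplication by m/0, which is undefined. We cannot multiply by an undefined expression.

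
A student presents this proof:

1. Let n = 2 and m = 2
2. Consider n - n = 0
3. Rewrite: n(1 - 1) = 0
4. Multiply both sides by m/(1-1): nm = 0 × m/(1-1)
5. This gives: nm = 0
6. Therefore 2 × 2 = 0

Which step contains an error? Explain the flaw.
Step 4: Multiply both sides by m/(1-1): nm = 0 × m/(1-1)

Step 4 multiplies both sides by m/(1-1). However, 1-1 = 0, so this is multiplication by m/0, which is undefined. We cannot multiply by an undefined expression.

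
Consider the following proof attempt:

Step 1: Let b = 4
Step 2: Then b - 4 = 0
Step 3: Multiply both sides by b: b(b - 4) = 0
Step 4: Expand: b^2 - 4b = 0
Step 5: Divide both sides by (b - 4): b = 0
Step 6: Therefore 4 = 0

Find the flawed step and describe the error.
Step 5: Divide both sides by (b - 4): b = 0

Step 5 divides both sides by (b - 4). However, since b = 4, we have (b - 4) = 0. Division by zero is undefined, making this step invalid.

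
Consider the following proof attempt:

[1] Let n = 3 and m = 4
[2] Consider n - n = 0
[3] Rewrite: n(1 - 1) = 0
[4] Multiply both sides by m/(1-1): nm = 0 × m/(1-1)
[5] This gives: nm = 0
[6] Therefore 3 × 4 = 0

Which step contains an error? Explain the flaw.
Step 4: Multiply both sides by m/(1-1): nm = 0 × m/(1-1)

Step 4 multiplies both sides by m/(1-1). However, 1-1 = 0, so this is multiplication by m/0, which is undefined. We cannot multiply by an undefined expression.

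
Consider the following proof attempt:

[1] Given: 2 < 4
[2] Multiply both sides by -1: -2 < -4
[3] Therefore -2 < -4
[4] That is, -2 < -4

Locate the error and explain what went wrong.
Step 2: Multiply both sides by -1: -2 < -4

Step 2 multiplies both sides by -1 but fails to reverse the inequality sign. When multiplying (or dividing) an inequality by a negative number, the direction must be reversed. Since 2 < 4, we should get -2 > -4, i.e., -2 > -4.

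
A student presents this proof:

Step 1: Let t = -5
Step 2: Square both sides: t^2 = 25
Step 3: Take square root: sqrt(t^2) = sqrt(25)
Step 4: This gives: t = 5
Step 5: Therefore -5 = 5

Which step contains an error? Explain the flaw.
Step 4: This gives: t = 5

Step 4 incorrectly states that sqrt(t^2) = t. The correct identity is sqrt(t^2) = |t|. Since t = -5 < 0, we have sqrt(t^2) = |-5| = 5, not t = -5.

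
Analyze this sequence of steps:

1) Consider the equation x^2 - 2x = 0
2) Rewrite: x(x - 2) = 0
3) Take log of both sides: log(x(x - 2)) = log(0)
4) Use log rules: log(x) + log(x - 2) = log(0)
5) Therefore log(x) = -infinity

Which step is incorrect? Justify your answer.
Step 3: Take log of both sides: log(x(x - 2)) = log(0)

Step 3 takes the logarithm of both sides, resulting in log(0) on the right side. The logarithm is only defined for positive numbers; log(0) is undefined (approaches negative infinity). This operation is invalid.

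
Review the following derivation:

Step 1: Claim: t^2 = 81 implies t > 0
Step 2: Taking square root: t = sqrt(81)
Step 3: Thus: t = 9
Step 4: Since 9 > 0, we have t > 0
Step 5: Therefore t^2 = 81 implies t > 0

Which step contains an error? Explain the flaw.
Step 2: Taking square root: t = sqrt(81)

Step 2 takes the square root and assumes the positive root only. The equation t^2 = 81 actually has two solutions: t = 9 and t = -9. The proof silently assumes t > 0 without justification, then uses this assumption to conclude t > 0, which is circular. The counterexample t = -9 shows the claim is false.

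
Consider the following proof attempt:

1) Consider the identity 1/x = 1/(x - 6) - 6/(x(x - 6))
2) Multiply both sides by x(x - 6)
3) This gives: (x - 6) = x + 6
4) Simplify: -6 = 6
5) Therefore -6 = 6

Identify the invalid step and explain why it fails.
Step 3: This gives: (x - 6) = x + 6

Step 3 makes a sign error when clearing denominators. Multiplying -6/(x(x - 6)) by x(x - 6) gives -6, not +6. The correct result is (x - 6) = x - 6, which is trivially true, not (x - 6) = x + 6. (Step 1 is a valid identity: 1/(x - 6) - 6/(x(x - 6)) = (x - 6)/(x(x - 6)) = 1/x.)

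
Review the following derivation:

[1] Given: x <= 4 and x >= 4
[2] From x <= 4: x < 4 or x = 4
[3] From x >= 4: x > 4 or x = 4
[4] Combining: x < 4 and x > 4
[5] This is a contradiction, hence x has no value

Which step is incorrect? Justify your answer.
Step 4: Combining: x < 4 and x > 4

Step 4 incorrectly combines the conditions. From x <= 4 and x >= 4, the intersection is x = 4. The error treats the 'or' cases as 'and' requirements. The correct conclusion is that x = 4 is the unique solution, not that no solution exists.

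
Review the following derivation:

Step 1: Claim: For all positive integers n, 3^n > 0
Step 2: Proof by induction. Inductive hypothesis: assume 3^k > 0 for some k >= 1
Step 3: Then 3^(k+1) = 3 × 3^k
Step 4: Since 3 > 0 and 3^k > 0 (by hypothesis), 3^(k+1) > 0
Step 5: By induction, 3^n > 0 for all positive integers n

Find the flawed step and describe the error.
Step 5: By induction, 3^n > 0 for all positive integers n

Step 5 concludes the proof by induction, but no base case was ever established. A valid induction proof requires: (1) a base case proving 3^1 > 0, and (2) an inductive step showing IF 3^k > 0 THEN 3^(k+1) > 0. Steps 2-4 correctly establish the inductive step, but without the base case the conclusion in step 5 does not follow.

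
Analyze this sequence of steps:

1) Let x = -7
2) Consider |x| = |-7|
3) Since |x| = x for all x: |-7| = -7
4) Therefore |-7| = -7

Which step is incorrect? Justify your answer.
Step 3: Since |x| = x for all x: |-7| = -7

Step 3 incorrectly states that |x| = x for all x. The correct definition is |x| = x when x >= 0, and |x| = -x when x < 0. Since -7 < 0, we have |-7| = -(-7) = 7, not -7.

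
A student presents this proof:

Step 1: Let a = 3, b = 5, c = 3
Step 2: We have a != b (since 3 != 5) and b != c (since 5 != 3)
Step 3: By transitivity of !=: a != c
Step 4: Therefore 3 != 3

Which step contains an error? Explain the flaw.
Step 3: By transitivity of !=: a != c

Step 3 incorrectly applies transitivity to the '!=' relation. Transitivity states: if a R b and b R c, then a R c. However, '!=' is not transitive. Counterexample: 3 != 5 and 5 != 3, but 3 = 3 (both equal 3). Transitivity holds for relations like <, <=, =, but not for !=.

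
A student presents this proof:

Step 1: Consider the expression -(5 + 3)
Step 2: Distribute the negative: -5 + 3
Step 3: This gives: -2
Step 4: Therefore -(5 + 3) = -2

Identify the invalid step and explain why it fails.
Step 2: Distribute the negative: -5 + 3

Step 2 incorrectly distributes the negative sign. The correct distribution is -(5 + 3) = -5 - 3 = -8. The negative must be applied to both terms, not just the first. The error treats -(5 + 3) as -5 + 3, which equals -2 instead of -8.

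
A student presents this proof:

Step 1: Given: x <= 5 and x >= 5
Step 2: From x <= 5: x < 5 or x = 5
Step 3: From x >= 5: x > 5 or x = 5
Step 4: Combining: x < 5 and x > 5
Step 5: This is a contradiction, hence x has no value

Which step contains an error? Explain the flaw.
Step 4: Combining: x < 5 and x > 5

Step 4 incorrectly combines the conditions. From x <= 5 and x >= 5, the intersection is x = 5. The error treats the 'or' cases as 'and' requirements. The correct conclusion is that x = 5 is the unique solution, not that no solution exists.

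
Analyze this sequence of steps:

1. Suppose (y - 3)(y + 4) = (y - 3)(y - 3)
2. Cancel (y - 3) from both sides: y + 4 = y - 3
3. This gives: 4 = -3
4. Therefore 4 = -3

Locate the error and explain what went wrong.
Step 2: Cancel (y - 3) from both sides: y + 4 = y - 3

Step 2 cancels (y - 3) from both sides. This is only valid if (y - 3) ≠ 0, i.e., y ≠ 3. When y = 3, both sides equal zero regardless of the other factors. The correct approach requires considering y = 3 as a separate case.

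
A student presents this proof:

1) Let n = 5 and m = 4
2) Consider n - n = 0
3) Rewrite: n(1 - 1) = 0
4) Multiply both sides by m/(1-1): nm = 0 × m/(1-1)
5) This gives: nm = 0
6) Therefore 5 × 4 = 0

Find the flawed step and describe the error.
Step 4: Multiply both sides by m/(1-1): nm = 0 × m/(1-1)

Step 4 multiplies both sides by m/(1-1). However, 1-1 = 0, so this is multiplication by m/0, which is undefined. We cannot multiply by an undefined expression.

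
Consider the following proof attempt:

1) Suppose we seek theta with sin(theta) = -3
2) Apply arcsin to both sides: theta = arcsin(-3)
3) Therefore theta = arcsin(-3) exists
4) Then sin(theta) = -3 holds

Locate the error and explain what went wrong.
Step 2: Apply arcsin to both sides: theta = arcsin(-3)

Step 2 applies arcsin to -3. However, arcsin(x) is only defined for x in [-1, 1] because sin(theta) can only produce values in that range. Since |-3| > 1, arcsin(-3) is undefined. There is no angle whose sine equals -3.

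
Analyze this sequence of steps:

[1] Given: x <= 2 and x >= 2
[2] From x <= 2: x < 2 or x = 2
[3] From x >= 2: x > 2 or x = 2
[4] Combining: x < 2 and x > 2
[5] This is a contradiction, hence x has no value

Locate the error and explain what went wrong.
Step 4: Combining: x < 2 and x > 2

Step 4 incorrectly combines the conditions. From x <= 2 and x >= 2, the intersection is x = 2. The error treats the 'or' cases as 'and' requirements. The correct conclusion is that x = 2 is the unique solution, not that no solution exists.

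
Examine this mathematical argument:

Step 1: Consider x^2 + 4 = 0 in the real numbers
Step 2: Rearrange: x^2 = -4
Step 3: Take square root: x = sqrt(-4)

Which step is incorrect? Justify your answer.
Step 3: Take square root: x = sqrt(-4)

Step 3 takes the square root of -4, which is negative. In the real number system, the square root of a negative number is undefined. The equation x^2 + 4 = 0 has no real solutions. Square roots of negative numbers only exist in the complex numbers.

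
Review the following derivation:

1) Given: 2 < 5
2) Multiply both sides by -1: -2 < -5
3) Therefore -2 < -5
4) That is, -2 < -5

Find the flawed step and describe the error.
Step 2: Multiply both sides by -1: -2 < -5

Step 2 multiplies both sides by -1 but fails to reverse the inequality sign. When multiplying (or dividing) an inequality by a negative number, the direction must be reversed. Since 2 < 5, we should get -2 > -5, i.e., -2 > -5.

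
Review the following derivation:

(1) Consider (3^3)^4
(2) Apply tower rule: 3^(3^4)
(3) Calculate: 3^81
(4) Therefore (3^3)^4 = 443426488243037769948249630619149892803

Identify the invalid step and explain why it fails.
Step 2: Apply tower rule: 3^(3^4)

Step 2 incorrectly states that (a^b)^c = a^(b^c). The correct rule is (a^b)^c = a^(b×c). The actual value is (3^3)^4 = 3^12 = 531441, not 3^81 = 443426488243037769948249630619149892803.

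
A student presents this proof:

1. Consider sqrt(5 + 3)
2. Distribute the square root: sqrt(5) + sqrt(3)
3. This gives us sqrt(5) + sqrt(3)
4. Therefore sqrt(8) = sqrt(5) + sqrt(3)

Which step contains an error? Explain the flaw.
Step 2: Distribute the square root: sqrt(5) + sqrt(3)

Step 2 incorrectly 'distributes' the square root over addition. The square root function does not distribute: sqrt(a + b) ≠ sqrt(a) + sqrt(b). In fact, sqrt(5 + 3) = sqrt(8) ≈ 2.8284, while sqrt(5) + sqrt(3) ≈ 3.9681.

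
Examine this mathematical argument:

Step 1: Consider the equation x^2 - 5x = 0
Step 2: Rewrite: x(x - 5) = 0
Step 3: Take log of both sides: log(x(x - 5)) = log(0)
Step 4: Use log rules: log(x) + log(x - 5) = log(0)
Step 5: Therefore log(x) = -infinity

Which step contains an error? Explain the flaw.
Step 3: Take log of both sides: log(x(x - 5)) = log(0)

Step 3 takes the logarithm of both sides, resulting in log(0) on the right side. The logarithm is only defined for positive numbers; log(0) is undefined (approaches negative infinity). This operation is invalid.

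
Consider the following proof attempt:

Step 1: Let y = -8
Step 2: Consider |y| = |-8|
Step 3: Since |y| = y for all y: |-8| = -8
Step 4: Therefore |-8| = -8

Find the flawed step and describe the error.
Step 3: Since |y| = y for all y: |-8| = -8

Step 3 incorrectly states that |y| = y for all y. The correct definition is |y| = y when y >= 0, and |y| = -y when y < 0. Since -8 < 0, we have |-8| = -(-8) = 8, not -8.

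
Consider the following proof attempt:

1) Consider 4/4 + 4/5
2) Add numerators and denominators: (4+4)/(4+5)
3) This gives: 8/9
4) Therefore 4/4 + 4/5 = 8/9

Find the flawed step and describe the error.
Step 2: Add numerators and denominators: (4+4)/(4+5)

Step 2 incorrectly adds fractions by separately adding numerators and denominators. This is wrong. The correct method requires a common denominator: 4/4 + 4/5 = (4×5 + 4×4)/(4×5) = 36/20 = 9/5. The method used gives 8/9, which is different.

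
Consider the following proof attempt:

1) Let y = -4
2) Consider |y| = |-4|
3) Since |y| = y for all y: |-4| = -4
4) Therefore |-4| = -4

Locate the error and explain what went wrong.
Step 3: Since |y| = y for all y: |-4| = -4

Step 3 incorrectly states that |y| = y for all y. The correct definition is |y| = y when y >= 0, and |y| = -y when y < 0. Since -4 < 0, we have |-4| = -(-4) = 4, not -4.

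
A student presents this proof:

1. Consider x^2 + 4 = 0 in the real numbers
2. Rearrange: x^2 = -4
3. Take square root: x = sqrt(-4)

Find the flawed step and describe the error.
Step 3: Take square root: x = sqrt(-4)

Step 3 takes the square root of -4, which is negative. In the real number system, the square root of a negative number is undefined. The equation x^2 + 4 = 0 has no real solutions. Square roots of negative numbers only exist in the complex numbers.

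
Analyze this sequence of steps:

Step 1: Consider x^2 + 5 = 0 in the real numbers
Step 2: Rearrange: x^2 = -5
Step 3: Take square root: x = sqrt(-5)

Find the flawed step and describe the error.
Step 3: Take square root: x = sqrt(-5)

Step 3 takes the square root of -5, which is negative. In the real number system, the square root of a negative number is undefined. The equation x^2 + 5 = 0 has no real solutions. Square roots of negative numbers only exist in the complex numbers.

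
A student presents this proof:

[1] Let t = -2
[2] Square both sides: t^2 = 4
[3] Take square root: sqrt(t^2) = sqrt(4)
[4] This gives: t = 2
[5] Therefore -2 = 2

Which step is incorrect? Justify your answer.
Step 4: This gives: t = 2

Step 4 incorrectly states that sqrt(t^2) = t. The correct identity is sqrt(t^2) = |t|. Since t = -2 < 0, we have sqrt(t^2) = |-2| = 2, not t = -2.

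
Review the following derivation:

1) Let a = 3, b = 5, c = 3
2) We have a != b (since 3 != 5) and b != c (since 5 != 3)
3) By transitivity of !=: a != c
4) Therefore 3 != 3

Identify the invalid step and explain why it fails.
Step 3: By transitivity of !=: a != c

Step 3 incorrectly applies transitivity to the '!=' relation. Transitivity states: if a R b and b R c, then a R c. However, '!=' is not transitive. Counterexample: 3 != 5 and 5 != 3, but 3 = 3 (both equal 3). Transitivity holds for relations like <, <=, =, but not for !=.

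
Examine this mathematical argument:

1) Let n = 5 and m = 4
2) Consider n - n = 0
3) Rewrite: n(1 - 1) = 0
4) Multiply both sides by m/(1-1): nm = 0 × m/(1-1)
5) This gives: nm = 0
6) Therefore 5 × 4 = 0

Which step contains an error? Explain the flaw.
Step 4: Multiply both sides by m/(1-1): nm = 0 × m/(1-1)

Step 4 multiplies both sides by m/(1-1). However, 1-1 = 0, so this is multiplication by m/0, which is undefined. We cannot multiply by an undefined expression.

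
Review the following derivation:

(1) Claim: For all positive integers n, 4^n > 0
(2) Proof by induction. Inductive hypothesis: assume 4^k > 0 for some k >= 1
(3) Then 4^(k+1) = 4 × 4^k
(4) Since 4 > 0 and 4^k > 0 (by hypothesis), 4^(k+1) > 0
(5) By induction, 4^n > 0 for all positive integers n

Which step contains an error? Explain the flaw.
Step 5: By induction, 4^n > 0 for all positive integers n

Step 5 concludes the proof by induction, but no base case was ever established. A valid induction proof requires: (1) a base case proving 4^1 > 0, and (2) an inductive step showing IF 4^k > 0 THEN 4^(k+1) > 0. Steps 2-4 correctly establish the inductive step, but without the base case the conclusion in step 5 does not follow.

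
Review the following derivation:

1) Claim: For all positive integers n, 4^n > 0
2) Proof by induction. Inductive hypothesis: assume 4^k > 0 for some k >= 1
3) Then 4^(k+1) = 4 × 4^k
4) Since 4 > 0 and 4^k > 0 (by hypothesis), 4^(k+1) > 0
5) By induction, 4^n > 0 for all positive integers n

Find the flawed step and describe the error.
Step 5: By induction, 4^n > 0 for all positive integers n

Step 5 concludes the proof by induction, but no base case was ever established. A valid induction proof requires: (1) a base case proving 4^1 > 0, and (2) an inductive step showing IF 4^k > 0 THEN 4^(k+1) > 0. Steps 2-4 correctly establish the inductive step, but without the base case the conclusion in step 5 does not follow.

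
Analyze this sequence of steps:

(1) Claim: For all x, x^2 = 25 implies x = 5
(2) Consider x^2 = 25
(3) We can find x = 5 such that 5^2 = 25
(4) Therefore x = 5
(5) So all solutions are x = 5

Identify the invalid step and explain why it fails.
Step 4: Therefore x = 5

Step 4 incorrectly concludes that x = 5 is the only solution. The proof shows that x = 5 is A solution (existence), but does not show it is the ONLY solution (uniqueness). In fact, x = -5 is also a solution since (-5)^2 = 25. Finding one solution doesn't prove there are no others.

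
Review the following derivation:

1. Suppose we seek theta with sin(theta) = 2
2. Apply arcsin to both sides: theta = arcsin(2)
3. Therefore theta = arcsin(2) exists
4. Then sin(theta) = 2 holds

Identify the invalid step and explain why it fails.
Step 2: Apply arcsin to both sides: theta = arcsin(2)

Step 2 applies arcsin to 2. However, arcsin(x) is only defined for x in [-1, 1] because sin(theta) can only produce values in that range. Since |2| > 1, arcsin(2) is undefined. There is no angle whose sine equals 2.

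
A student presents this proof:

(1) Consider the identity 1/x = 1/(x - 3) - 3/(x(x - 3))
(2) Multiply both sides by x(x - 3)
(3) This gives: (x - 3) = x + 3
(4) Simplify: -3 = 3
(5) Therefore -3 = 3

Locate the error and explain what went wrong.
Step 3: This gives: (x - 3) = x + 3

Step 3 makes a sign error when clearing denominators. Multiplying -3/(x(x - 3)) by x(x - 3) gives -3, not +3. The correct result is (x - 3) = x - 3, which is trivially true, not (x - 3) = x + 3. (Step 1 is a valid identity: 1/(x - 3) - 3/(x(x - 3)) = (x - 3)/(x(x - 3)) = 1/x.)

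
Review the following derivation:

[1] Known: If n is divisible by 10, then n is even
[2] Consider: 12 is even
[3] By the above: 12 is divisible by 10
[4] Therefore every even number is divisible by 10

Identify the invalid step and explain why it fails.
Step 3: By the above: 12 is divisible by 10

Step 3 commits the fallacy of affirming the consequent. The known fact 'divisible by 10 → even' does NOT imply 'even → divisible by 10'. That would be the converse, which is false. For example, 12 is even but 12 ÷ 10 = 1.20, which is not an integer.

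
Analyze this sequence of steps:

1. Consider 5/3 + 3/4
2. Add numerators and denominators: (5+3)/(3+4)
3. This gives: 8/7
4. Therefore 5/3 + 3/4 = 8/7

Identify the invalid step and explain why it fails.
Step 2: Add numerators and denominators: (5+3)/(3+4)

Step 2 incorrectly adds fractions by separately adding numerators and denominators. This is wrong. The correct method requires a common denominator: 5/3 + 3/4 = (5×4 + 3×3)/(3×4) = 29/12 = 29/12. The method used gives 8/7, which is different.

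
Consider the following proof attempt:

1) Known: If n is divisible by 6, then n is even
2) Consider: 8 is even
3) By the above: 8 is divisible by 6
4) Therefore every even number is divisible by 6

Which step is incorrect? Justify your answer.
Step 3: By the above: 8 is divisible by 6

Step 3 commits the fallacy of affirming the consequent. The known fact 'divisible by 6 → even' does NOT imply 'even → divisible by 6'. That would be the converse, which is false. For example, 8 is even but 8 ÷ 6 = 1.33, which is not an integer.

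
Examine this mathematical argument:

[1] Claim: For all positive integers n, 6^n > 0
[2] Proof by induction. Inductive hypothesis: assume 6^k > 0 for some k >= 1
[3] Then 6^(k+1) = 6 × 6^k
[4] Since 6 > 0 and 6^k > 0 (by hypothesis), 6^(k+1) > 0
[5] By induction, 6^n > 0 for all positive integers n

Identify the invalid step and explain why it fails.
Step 5: By induction, 6^n > 0 for all positive integers n

Step 5 concludes the proof by induction, but no base case was ever established. A valid induction proof requires: (1) a base case proving 6^1 > 0, and (2) an inductive step showing IF 6^k > 0 THEN 6^(k+1) > 0. Steps 2-4 correctly establish the inductive step, but without the base case the conclusion in step 5 does not follow.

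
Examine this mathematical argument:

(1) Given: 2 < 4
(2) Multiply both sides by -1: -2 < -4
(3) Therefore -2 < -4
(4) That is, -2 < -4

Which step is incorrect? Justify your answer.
Step 2: Multiply both sides by -1: -2 < -4

Step 2 multiplies both sides by -1 but fails to reverse the inequality sign. When multiplying (or dividing) an inequality by a negative number, the direction must be reversed. Since 2 < 4, we should get -2 > -4, i.e., -2 > -4.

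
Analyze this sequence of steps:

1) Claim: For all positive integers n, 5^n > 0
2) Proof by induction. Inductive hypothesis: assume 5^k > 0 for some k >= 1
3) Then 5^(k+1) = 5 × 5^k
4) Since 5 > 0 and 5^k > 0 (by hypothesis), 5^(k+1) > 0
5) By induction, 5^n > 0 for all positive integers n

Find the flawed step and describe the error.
Step 5: By induction, 5^n > 0 for all positive integers n

Step 5 concludes the proof by induction, but no base case was ever established. A valid induction proof requires: (1) a base case proving 5^1 > 0, and (2) an inductive step showing IF 5^k > 0 THEN 5^(k+1) > 0. Steps 2-4 correctly establish the inductive step, but without the base case the conclusion in step 5 does not follow.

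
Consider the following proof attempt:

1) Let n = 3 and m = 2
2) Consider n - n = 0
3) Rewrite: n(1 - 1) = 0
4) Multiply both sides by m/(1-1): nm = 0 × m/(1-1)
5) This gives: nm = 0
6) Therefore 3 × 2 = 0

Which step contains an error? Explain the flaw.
Step 4: Multiply both sides by m/(1-1): nm = 0 × m/(1-1)

Step 4 multiplies both sides by m/(1-1). However, 1-1 = 0, so this is multiplication by m/0, which is undefined. We cannot multiply by an undefined expression.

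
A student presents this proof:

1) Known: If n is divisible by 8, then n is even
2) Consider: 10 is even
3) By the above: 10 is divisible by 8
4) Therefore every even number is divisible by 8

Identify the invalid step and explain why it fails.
Step 3: By the above: 10 is divisible by 8

Step 3 commits the fallacy of affirming the consequent. The known fact 'divisible by 8 → even' does NOT imply 'even → divisible by 8'. That would be the converse, which is false. For example, 10 is even but 10 ÷ 8 = 1.25, which is not an integer.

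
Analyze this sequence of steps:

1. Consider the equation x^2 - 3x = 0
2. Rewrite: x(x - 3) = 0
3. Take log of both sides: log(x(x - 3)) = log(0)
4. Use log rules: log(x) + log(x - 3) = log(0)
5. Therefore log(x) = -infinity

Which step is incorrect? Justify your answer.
Step 3: Take log of both sides: log(x(x - 3)) = log(0)

Step 3 takes the logarithm of both sides, resulting in log(0) on the right side. The logarithm is only defined for positive numbers; log(0) is undefined (approaches negative infinity). This operation is invalid.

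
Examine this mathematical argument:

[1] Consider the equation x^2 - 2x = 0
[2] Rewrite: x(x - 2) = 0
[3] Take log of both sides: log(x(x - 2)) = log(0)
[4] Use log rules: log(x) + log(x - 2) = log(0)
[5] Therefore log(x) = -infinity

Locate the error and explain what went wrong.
Step 3: Take log of both sides: log(x(x - 2)) = log(0)

Step 3 takes the logarithm of both sides, resulting in log(0) on the right side. The logarithm is only defined for positive numbers; log(0) is undefined (approaches negative infinity). This operation is invalid.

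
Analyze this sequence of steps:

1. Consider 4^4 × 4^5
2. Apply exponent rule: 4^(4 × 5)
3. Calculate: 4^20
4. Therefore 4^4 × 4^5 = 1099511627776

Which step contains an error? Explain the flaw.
Step 2: Apply exponent rule: 4^(4 × 5)

Step 2 incorrectly states that a^b × a^c = a^(b×c). The correct rule is a^b × a^c = a^(b+c). The actual value is 4^4 × 4^5 = 4^9 = 262144, not 4^20 = 1099511627776.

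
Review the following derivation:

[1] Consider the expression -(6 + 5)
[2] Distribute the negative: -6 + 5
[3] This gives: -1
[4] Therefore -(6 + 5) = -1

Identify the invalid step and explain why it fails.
Step 2: Distribute the negative: -6 + 5

Step 2 incorrectly distributes the negative sign. The correct distribution is -(6 + 5) = -6 - 5 = -11. The negative must be applied to both terms, not just the first. The error treats -(6 + 5) as -6 + 5, which equals -1 instead of -11.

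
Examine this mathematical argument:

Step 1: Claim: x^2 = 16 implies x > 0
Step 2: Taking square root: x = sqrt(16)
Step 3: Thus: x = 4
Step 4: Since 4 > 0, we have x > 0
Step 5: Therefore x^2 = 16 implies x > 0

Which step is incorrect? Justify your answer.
Step 2: Taking square root: x = sqrt(16)

Step 2 takes the square root and assumes the positive root only. The equation x^2 = 16 actually has two solutions: x = 4 and x = -4. The proof silently assumes x > 0 without justification, then uses this assumption to conclude x > 0, which is circular. The counterexample x = -4 shows the claim is false.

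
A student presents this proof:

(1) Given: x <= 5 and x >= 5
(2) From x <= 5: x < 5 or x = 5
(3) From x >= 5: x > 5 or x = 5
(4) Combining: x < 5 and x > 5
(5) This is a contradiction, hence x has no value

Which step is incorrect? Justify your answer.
Step 4: Combining: x < 5 and x > 5

Step 4 incorrectly combines the conditions. From x <= 5 and x >= 5, the intersection is x = 5. The error treats the 'or' cases as 'and' requirements. The correct conclusion is that x = 5 is the unique solution, not that no solution exists.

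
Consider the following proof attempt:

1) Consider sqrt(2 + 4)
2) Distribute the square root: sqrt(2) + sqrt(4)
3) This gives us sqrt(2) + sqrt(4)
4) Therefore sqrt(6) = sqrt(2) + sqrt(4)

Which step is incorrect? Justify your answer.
Step 2: Distribute the square root: sqrt(2) + sqrt(4)

Step 2 incorrectly 'distributes' the square root over addition. The square root function does not distribute: sqrt(a + b) ≠ sqrt(a) + sqrt(b). In fact, sqrt(2 + 4) = sqrt(6) ≈ 2.4495, while sqrt(2) + sqrt(4) ≈ 3.4142.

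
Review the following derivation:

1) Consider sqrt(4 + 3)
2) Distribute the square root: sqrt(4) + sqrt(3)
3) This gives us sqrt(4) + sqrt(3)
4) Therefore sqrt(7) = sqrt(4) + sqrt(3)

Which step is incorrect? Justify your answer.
Step 2: Distribute the square root: sqrt(4) + sqrt(3)

Step 2 incorrectly 'distributes' the square root over addition. The square root function does not distribute: sqrt(a + b) ≠ sqrt(a) + sqrt(b). In fact, sqrt(4 + 3) = sqrt(7) ≈ 2.6458, while sqrt(4) + sqrt(3) ≈ 3.7321.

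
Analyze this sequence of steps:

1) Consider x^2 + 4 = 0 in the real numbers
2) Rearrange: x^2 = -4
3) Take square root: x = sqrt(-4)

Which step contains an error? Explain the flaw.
Step 3: Take square root: x = sqrt(-4)

Step 3 takes the square root of -4, which is negative. In the real number system, the square root of a negative number is undefined. The equation x^2 + 4 = 0 has no real solutions. Square roots of negative numbers only exist in the complex numbers.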